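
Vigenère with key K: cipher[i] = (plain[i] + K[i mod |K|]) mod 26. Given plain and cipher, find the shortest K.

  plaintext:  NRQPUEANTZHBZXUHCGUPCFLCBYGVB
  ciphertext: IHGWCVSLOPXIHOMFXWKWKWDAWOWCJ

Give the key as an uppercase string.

  i= 0: I-N = 21 → V
  i= 1: H-R = 16 → Q
  i= 2: G-Q = 16 → Q
  i= 3: W-P =  7 → H
  i= 4: C-U =  8 → I
  i= 5: V-E = 17 → R
  i= 6: S-A = 18 → S
  i= 7: L-N = 24 → Y
  i= 8: O-T = 21 → V
  i= 9: P-Z = 16 → Q
  i=10: X-H = 16 → Q
  i=11: I-B =  7 → H
  i=12: H-Z =  8 → I
  i=13: O-X = 17 → R
  i=14: M-U = 18 → S
  i=15: F-H = 24 → Y
  i=16: X-C = 21 → V
  i=17: W-G = 16 → Q
  i=18: K-U = 16 → Q
  i=19: W-P =  7 → H
  i=20: K-C =  8 → I
  i=21: W-F = 17 → R
  i=22: D-L = 18 → S
  i=23: A-C = 24 → Y
  i=24: W-B = 21 → V
  i=25: O-Y = 16 → Q
  i=26: W-G = 16 → Q
  i=27: C-V =  7 → H
  i=28: J-B =  8 → I
  shifts repeat with period 8: VQQHIRSY

VQQHIRSY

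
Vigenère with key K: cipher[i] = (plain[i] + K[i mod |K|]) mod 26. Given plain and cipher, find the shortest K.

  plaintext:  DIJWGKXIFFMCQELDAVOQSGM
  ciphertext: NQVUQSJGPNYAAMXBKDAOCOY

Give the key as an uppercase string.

KIMY

  i= 0: N-D = 10 → K
  i= 1: Q-I =  8 → I
  i= 2: V-J = 12 → M
  i= 3: U-W = 24 → Y
  i= 4: Q-G = 10 → K
  i= 5: S-K =  8 → I
  i= 6: J-X = 12 → M
  i= 7: G-I = 24 → Y
  i= 8: P-F = 10 → K
  i= 9: N-F =  8 → I
  i=10: Y-M = 12 → M
  i=11: A-C = 24 → Y
  i=12: A-Q = 10 → K
  i=13: M-E =  8 → I
  i=14: X-L = 12 → M
  i=15: B-D = 24 → Y
  i=16: K-A = 10 → K
  i=17: D-V =  8 → I
  i=18: A-O = 12 → M
  i=19: O-Q = 24 → Y
  i=20: C-S = 10 → K
  i=21: O-G =  8 → I
  i=22: Y-M = 12 → M
  shifts repeat with period 4: KIMY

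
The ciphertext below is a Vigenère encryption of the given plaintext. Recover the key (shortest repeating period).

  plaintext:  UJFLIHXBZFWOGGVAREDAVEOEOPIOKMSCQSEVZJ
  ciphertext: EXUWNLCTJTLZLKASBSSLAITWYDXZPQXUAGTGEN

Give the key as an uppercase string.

KOPLFEFS

  i= 0: E-U = 10 → K
  i= 1: X-J = 14 → O
  i= 2: U-F = 15 → P
  i= 3: W-L = 11 → L
  i= 4: N-I =  5 → F
  i= 5: L-H =  4 → E
  i= 6: C-X =  5 → F
  i= 7: T-B = 18 → S
  i= 8: J-Z = 10 → K
  i= 9: T-F = 14 → O
  i=10: L-W = 15 → P
  i=11: Z-O = 11 → L
  i=12: L-G =  5 → F
  i=13: K-G =  4 → E
  i=14: A-V =  5 → F
  i=15: S-A = 18 → S
  i=16: B-R = 10 → K
  i=17: S-E = 14 → O
  i=18: S-D = 15 → P
  i=19: L-A = 11 → L
  i=20: A-V =  5 → F
  i=21: I-E =  4 → E
  i=22: T-O =  5 → F
  i=23: W-E = 18 → S
  i=24: Y-O = 10 → K
  i=25: D-P = 14 → O
  i=26: X-I = 15 → P
  i=27: Z-O = 11 → L
  i=28: P-K =  5 → F
  i=29: Q-M =  4 → E
  i=30: X-S =  5 → F
  i=31: U-C = 18 → S
  i=32: A-Q = 10 → K
  i=33: G-S = 14 → O
  i=34: T-E = 15 → P
  i=35: G-V = 11 → L
  i=36: E-Z =  5 → F
  i=37: N-J =  4 → E
  shifts repeat with period 8: KOPLFEFS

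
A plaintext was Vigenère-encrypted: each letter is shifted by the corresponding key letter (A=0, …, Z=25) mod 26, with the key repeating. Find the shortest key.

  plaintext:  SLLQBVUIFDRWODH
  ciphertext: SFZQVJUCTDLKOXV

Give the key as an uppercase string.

  i= 0: S-S =  0 → A
  i= 1: F-L = 20 → U
  i= 2: Z-L = 14 → O
  i= 3: Q-Q =  0 → A
  i= 4: V-B = 20 → U
  i= 5: J-V = 14 → O
  i= 6: U-U =  0 → A
  i= 7: C-I = 20 → U
  i= 8: T-F = 14 → O
  i= 9: D-D =  0 → A
  i=10: L-R = 20 → U
  i=11: K-W = 14 → O
  i=12: O-O =  0 → A
  i=13: X-D = 20 → U
  i=14: V-H = 14 → O
  shifts repeat with period 3: AUO

AUO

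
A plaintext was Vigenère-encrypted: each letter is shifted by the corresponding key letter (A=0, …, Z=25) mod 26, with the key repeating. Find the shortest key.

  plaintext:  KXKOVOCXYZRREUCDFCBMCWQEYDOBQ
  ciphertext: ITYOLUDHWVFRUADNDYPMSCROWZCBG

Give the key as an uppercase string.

YWOAQGBK

  i= 0: I-K = 24 → Y
  i= 1: T-X = 22 → W
  i= 2: Y-K = 14 → O
  i= 3: O-O =  0 → A
  i= 4: L-V = 16 → Q
  i= 5: U-O =  6 → G
  i= 6: D-C =  1 → B
  i= 7: H-X = 10 → K
  i= 8: W-Y = 24 → Y
  i= 9: V-Z = 22 → W
  i=10: F-R = 14 → O
  i=11: R-R =  0 → A
  i=12: U-E = 16 → Q
  i=13: A-U =  6 → G
  i=14: D-C =  1 → B
  i=15: N-D = 10 → K
  i=16: D-F = 24 → Y
  i=17: Y-C = 22 → W
  i=18: P-B = 14 → O
  i=19: M-M =  0 → A
  i=20: S-C = 16 → Q
  i=21: C-W =  6 → G
  i=22: R-Q =  1 → B
  i=23: O-E = 10 → K
  i=24: W-Y = 24 → Y
  i=25: Z-D = 22 → W
  i=26: C-O = 14 → O
  i=27: B-B =  0 → A
  i=28: G-Q = 16 → Q
  shifts repeat with period 8: YWOAQGBK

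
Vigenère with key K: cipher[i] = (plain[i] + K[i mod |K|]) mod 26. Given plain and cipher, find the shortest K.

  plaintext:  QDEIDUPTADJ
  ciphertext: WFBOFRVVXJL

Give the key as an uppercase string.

GCX

  i= 0: W-Q =  6 → G
  i= 1: F-D =  2 → C
  i= 2: B-E = 23 → X
  i= 3: O-I =  6 → G
  i= 4: F-D =  2 → C
  i= 5: R-U = 23 → X
  i= 6: V-P =  6 → G
  i= 7: V-T =  2 → C
  i= 8: X-A = 23 → X
  i= 9: J-D =  6 → G
  i=10: L-J =  2 → C
  shifts repeat with period 3: GCX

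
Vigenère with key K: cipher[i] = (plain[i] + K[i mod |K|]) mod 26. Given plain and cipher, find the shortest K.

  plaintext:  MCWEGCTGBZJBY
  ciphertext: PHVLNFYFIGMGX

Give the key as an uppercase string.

  i= 0: P-M =  3 → D
  i= 1: H-C =  5 → F
  i= 2: V-W = 25 → Z
  i= 3: L-E =  7 → H
  i= 4: N-G =  7 → H
  i= 5: F-C =  3 → D
  i= 6: Y-T =  5 → F
  i= 7: F-G = 25 → Z
  i= 8: I-B =  7 → H
  i= 9: G-Z =  7 → H
  i=10: M-J =  3 → D
  i=11: G-B =  5 → F
  i=12: X-Y = 25 → Z
  shifts repeat with period 5: DFZHH

DFZHH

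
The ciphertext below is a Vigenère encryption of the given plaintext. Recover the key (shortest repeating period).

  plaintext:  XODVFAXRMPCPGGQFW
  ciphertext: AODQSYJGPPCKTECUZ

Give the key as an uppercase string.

  i= 0: A-X =  3 → D
  i= 1: O-O =  0 → A
  i= 2: D-D =  0 → A
  i= 3: Q-V = 21 → V
  i= 4: S-F = 13 → N
  i= 5: Y-A = 24 → Y
  i= 6: J-X = 12 → M
  i= 7: G-R = 15 → P
  i= 8: P-M =  3 → D
  i= 9: P-P =  0 → A
  i=10: C-C =  0 → A
  i=11: K-P = 21 → V
  i=12: T-G = 13 → N
  i=13: E-G = 24 → Y
  i=14: C-Q = 12 → M
  i=15: U-F = 15 → P
  i=16: Z-W =  3 → D
  shifts repeat with period 8: DAAVNYMP

DAAVNYMP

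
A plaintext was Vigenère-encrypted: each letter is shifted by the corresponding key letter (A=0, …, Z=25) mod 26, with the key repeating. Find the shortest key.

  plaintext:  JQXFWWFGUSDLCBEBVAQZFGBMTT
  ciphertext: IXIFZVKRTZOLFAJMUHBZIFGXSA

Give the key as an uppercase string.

  i= 0: I-J = 25 → Z
  i= 1: X-Q =  7 → H
  i= 2: I-X = 11 → L
  i= 3: F-F =  0 → A
  i= 4: Z-W =  3 → D
  i= 5: V-W = 25 → Z
  i= 6: K-F =  5 → F
  i= 7: R-G = 11 → L
  i= 8: T-U = 25 → Z
  i= 9: Z-S =  7 → H
  i=10: O-D = 11 → L
  i=11: L-L =  0 → A
  i=12: F-C =  3 → D
  i=13: A-B = 25 → Z
  i=14: J-E =  5 → F
  i=15: M-B = 11 → L
  i=16: U-V = 25 → Z
  i=17: H-A =  7 → H
  i=18: B-Q = 11 → L
  i=19: Z-Z =  0 → A
  i=20: I-F =  3 → D
  i=21: F-G = 25 → Z
  i=22: G-B =  5 → F
  i=23: X-M = 11 → L
  i=24: S-T = 25 → Z
  i=25: A-T =  7 → H
  shifts repeat with period 8: ZHLADZFL

ZHLADZFL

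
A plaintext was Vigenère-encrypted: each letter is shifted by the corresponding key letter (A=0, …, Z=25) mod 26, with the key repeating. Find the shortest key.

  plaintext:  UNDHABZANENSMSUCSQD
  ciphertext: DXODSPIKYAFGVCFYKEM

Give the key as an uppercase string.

JKLWSO

  i= 0: D-U =  9 → J
  i= 1: X-N = 10 → K
  i= 2: O-D = 11 → L
  i= 3: D-H = 22 → W
  i= 4: S-A = 18 → S
  i= 5: P-B = 14 → O
  i= 6: I-Z =  9 → J
  i= 7: K-A = 10 → K
  i= 8: Y-N = 11 → L
  i= 9: A-E = 22 → W
  i=10: F-N = 18 → S
  i=11: G-S = 14 → O
  i=12: V-M =  9 → J
  i=13: C-S = 10 → K
  i=14: F-U = 11 → L
  i=15: Y-C = 22 → W
  i=16: K-S = 18 → S
  i=17: E-Q = 14 → O
  i=18: M-D =  9 → J
  shifts repeat with period 6: JKLWSO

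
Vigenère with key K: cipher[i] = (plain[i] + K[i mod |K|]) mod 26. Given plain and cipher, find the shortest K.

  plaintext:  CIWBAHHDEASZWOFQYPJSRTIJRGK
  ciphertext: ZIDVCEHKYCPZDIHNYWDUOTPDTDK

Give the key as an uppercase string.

  i= 0: Z-C = 23 → X
  i= 1: I-I =  0 → A
  i= 2: D-W =  7 → H
  i= 3: V-B = 20 → U
  i= 4: C-A =  2 → C
  i= 5: E-H = 23 → X
  i= 6: H-H =  0 → A
  i= 7: K-D =  7 → H
  i= 8: Y-E = 20 → U
  i= 9: C-A =  2 → C
  i=10: P-S = 23 → X
  i=11: Z-Z =  0 → A
  i=12: D-W =  7 → H
  i=13: I-O = 20 → U
  i=14: H-F =  2 → C
  i=15: N-Q = 23 → X
  i=16: Y-Y =  0 → A
  i=17: W-P =  7 → H
  i=18: D-J = 20 → U
  i=19: U-S =  2 → C
  i=20: O-R = 23 → X
  i=21: T-T =  0 → A
  i=22: P-I =  7 → H
  i=23: D-J = 20 → U
  i=24: T-R =  2 → C
  i=25: D-G = 23 → X
  i=26: K-K =  0 → A
  shifts repeat with period 5: XAHUC

XAHUC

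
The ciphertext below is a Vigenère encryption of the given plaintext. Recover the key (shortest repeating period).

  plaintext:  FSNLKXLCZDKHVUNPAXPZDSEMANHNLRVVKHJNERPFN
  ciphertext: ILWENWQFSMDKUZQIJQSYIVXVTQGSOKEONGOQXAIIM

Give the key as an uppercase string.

  i= 0: I-F =  3 → D
  i= 1: L-S = 19 → T
  i= 2: W-N =  9 → J
  i= 3: E-L = 19 → T
  i= 4: N-K =  3 → D
  i= 5: W-X = 25 → Z
  i= 6: Q-L =  5 → F
  i= 7: F-C =  3 → D
  i= 8: S-Z = 19 → T
  i= 9: M-D =  9 → J
  i=10: D-K = 19 → T
  i=11: K-H =  3 → D
  i=12: U-V = 25 → Z
  i=13: Z-U =  5 → F
  i=14: Q-N =  3 → D
  i=15: I-P = 19 → T
  i=16: J-A =  9 → J
  i=17: Q-X = 19 → T
  i=18: S-P =  3 → D
  i=19: Y-Z = 25 → Z
  i=20: I-D =  5 → F
  i=21: V-S =  3 → D
  i=22: X-E = 19 → T
  i=23: V-M =  9 → J
  i=24: T-A = 19 → T
  i=25: Q-N =  3 → D
  i=26: G-H = 25 → Z
  i=27: S-N =  5 → F
  i=28: O-L =  3 → D
  i=29: K-R = 19 → T
  i=30: E-V =  9 → J
  i=31: O-V = 19 → T
  i=32: N-K =  3 → D
  i=33: G-H = 25 → Z
  i=34: O-J =  5 → F
  i=35: Q-N =  3 → D
  i=36: X-E = 19 → T
  i=37: A-R =  9 → J
  i=38: I-P = 19 → T
  i=39: I-F =  3 → D
  i=40: M-N = 25 → Z
  shifts repeat with period 7: DTJTDZF

DTJTDZF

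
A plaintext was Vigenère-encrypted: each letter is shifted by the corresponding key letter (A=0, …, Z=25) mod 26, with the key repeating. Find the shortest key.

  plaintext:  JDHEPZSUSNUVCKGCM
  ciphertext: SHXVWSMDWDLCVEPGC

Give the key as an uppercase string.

JEQRHTU

  i= 0: S-J =  9 → J
  i= 1: H-D =  4 → E
  i= 2: X-H = 16 → Q
  i= 3: V-E = 17 → R
  i= 4: W-P =  7 → H
  i= 5: S-Z = 19 → T
  i= 6: M-S = 20 → U
  i= 7: D-U =  9 → J
  i= 8: W-S =  4 → E
  i= 9: D-N = 16 → Q
  i=10: L-U = 17 → R
  i=11: C-V =  7 → H
  i=12: V-C = 19 → T
  i=13: E-K = 20 → U
  i=14: P-G =  9 → J
  i=15: G-C =  4 → E
  i=16: C-M = 16 → Q
  shifts repeat with period 7: JEQRHTU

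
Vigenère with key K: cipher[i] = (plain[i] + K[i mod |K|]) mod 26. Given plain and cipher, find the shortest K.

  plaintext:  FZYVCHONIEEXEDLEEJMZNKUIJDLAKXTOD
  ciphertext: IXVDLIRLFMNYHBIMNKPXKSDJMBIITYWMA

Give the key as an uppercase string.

  i= 0: I-F =  3 → D
  i= 1: X-Z = 24 → Y
  i= 2: V-Y = 23 → X
  i= 3: D-V =  8 → I
  i= 4: L-C =  9 → J
  i= 5: I-H =  1 → B
  i= 6: R-O =  3 → D
  i= 7: L-N = 24 → Y
  i= 8: F-I = 23 → X
  i= 9: M-E =  8 → I
  i=10: N-E =  9 → J
  i=11: Y-X =  1 → B
  i=12: H-E =  3 → D
  i=13: B-D = 24 → Y
  i=14: I-L = 23 → X
  i=15: M-E =  8 → I
  i=16: N-E =  9 → J
  i=17: K-J =  1 → B
  i=18: P-M =  3 → D
  i=19: X-Z = 24 → Y
  i=20: K-N = 23 → X
  i=21: S-K =  8 → I
  i=22: D-U =  9 → J
  i=23: J-I =  1 → B
  i=24: M-J =  3 → D
  i=25: B-D = 24 → Y
  i=26: I-L = 23 → X
  i=27: I-A =  8 → I
  i=28: T-K =  9 → J
  i=29: Y-X =  1 → B
  i=30: W-T =  3 → D
  i=31: M-O = 24 → Y
  i=32: A-D = 23 → X
  shifts repeat with period 6: DYXIJB

DYXIJB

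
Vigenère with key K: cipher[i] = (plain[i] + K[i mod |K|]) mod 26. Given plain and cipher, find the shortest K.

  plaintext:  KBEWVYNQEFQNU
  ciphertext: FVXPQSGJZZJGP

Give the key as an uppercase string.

  i= 0: F-K = 21 → V
  i= 1: V-B = 20 → U
  i= 2: X-E = 19 → T
  i= 3: P-W = 19 → T
  i= 4: Q-V = 21 → V
  i= 5: S-Y = 20 → U
  i= 6: G-N = 19 → T
  i= 7: J-Q = 19 → T
  i= 8: Z-E = 21 → V
  i= 9: Z-F = 20 → U
  i=10: J-Q = 19 → T
  i=11: G-N = 19 → T
  i=12: P-U = 21 → V
  shifts repeat with period 4: VUTT

VUTT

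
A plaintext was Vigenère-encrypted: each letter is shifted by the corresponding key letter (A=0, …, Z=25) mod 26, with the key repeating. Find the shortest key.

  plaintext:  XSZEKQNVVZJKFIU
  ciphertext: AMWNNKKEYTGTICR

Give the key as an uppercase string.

DUXJ

  i= 0: A-X =  3 → D
  i= 1: M-S = 20 → U
  i= 2: W-Z = 23 → X
  i= 3: N-E =  9 → J
  i= 4: N-K =  3 → D
  i= 5: K-Q = 20 → U
  i= 6: K-N = 23 → X
  i= 7: E-V =  9 → J
  i= 8: Y-V =  3 → D
  i= 9: T-Z = 20 → U
  i=10: G-J = 23 → X
  i=11: T-K =  9 → J
  i=12: I-F =  3 → D
  i=13: C-I = 20 → U
  i=14: R-U = 23 → X
  shifts repeat with period 4: DUXJ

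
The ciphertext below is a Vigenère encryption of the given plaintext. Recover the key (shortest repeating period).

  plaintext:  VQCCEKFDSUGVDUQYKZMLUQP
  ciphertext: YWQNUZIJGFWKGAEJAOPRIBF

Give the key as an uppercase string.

  i= 0: Y-V =  3 → D
  i= 1: W-Q =  6 → G
  i= 2: Q-C = 14 → O
  i= 3: N-C = 11 → L
  i= 4: U-E = 16 → Q
  i= 5: Z-K = 15 → P
  i= 6: I-F =  3 → D
  i= 7: J-D =  6 → G
  i= 8: G-S = 14 → O
  i= 9: F-U = 11 → L
  i=10: W-G = 16 → Q
  i=11: K-V = 15 → P
  i=12: G-D =  3 → D
  i=13: A-U =  6 → G
  i=14: E-Q = 14 → O
  i=15: J-Y = 11 → L
  i=16: A-K = 16 → Q
  i=17: O-Z = 15 → P
  i=18: P-M =  3 → D
  i=19: R-L =  6 → G
  i=20: I-U = 14 → O
  i=21: B-Q = 11 → L
  i=22: F-P = 16 → Q
  shifts repeat with period 6: DGOLQP

DGOLQP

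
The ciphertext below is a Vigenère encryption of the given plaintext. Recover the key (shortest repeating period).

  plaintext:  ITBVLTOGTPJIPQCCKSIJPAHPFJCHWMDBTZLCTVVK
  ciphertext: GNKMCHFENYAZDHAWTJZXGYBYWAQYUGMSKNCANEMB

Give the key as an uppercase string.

  i= 0: G-I = 24 → Y
  i= 1: N-T = 20 → U
  i= 2: K-B =  9 → J
  i= 3: M-V = 17 → R
  i= 4: C-L = 17 → R
  i= 5: H-T = 14 → O
  i= 6: F-O = 17 → R
  i= 7: E-G = 24 → Y
  i= 8: N-T = 20 → U
  i= 9: Y-P =  9 → J
  i=10: A-J = 17 → R
  i=11: Z-I = 17 → R
  i=12: D-P = 14 → O
  i=13: H-Q = 17 → R
  i=14: A-C = 24 → Y
  i=15: W-C = 20 → U
  i=16: T-K =  9 → J
  i=17: J-S = 17 → R
  i=18: Z-I = 17 → R
  i=19: X-J = 14 → O
  i=20: G-P = 17 → R
  i=21: Y-A = 24 → Y
  i=22: B-H = 20 → U
  i=23: Y-P =  9 → J
  i=24: W-F = 17 → R
  i=25: A-J = 17 → R
  i=26: Q-C = 14 → O
  i=27: Y-H = 17 → R
  i=28: U-W = 24 → Y
  i=29: G-M = 20 → U
  i=30: M-D =  9 → J
  i=31: S-B = 17 → R
  i=32: K-T = 17 → R
  i=33: N-Z = 14 → O
  i=34: C-L = 17 → R
  i=35: A-C = 24 → Y
  i=36: N-T = 20 → U
  i=37: E-V =  9 → J
  i=38: M-V = 17 → R
  i=39: B-K = 17 → R
  shifts repeat with period 7: YUJRROR

YUJRROR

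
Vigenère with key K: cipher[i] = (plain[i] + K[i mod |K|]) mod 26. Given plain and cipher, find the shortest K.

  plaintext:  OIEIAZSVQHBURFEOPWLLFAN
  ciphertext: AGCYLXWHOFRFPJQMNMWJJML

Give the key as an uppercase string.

MYYQLYE

  i= 0: A-O = 12 → M
  i= 1: G-I = 24 → Y
  i= 2: C-E = 24 → Y
  i= 3: Y-I = 16 → Q
  i= 4: L-A = 11 → L
  i= 5: X-Z = 24 → Y
  i= 6: W-S =  4 → E
  i= 7: H-V = 12 → M
  i= 8: O-Q = 24 → Y
  i= 9: F-H = 24 → Y
  i=10: R-B = 16 → Q
  i=11: F-U = 11 → L
  i=12: P-R = 24 → Y
  i=13: J-F =  4 → E
  i=14: Q-E = 12 → M
  i=15: M-O = 24 → Y
  i=16: N-P = 24 → Y
  i=17: M-W = 16 → Q
  i=18: W-L = 11 → L
  i=19: J-L = 24 → Y
  i=20: J-F =  4 → E
  i=21: M-A = 12 → M
  i=22: L-N = 24 → Y
  shifts repeat with period 7: MYYQLYE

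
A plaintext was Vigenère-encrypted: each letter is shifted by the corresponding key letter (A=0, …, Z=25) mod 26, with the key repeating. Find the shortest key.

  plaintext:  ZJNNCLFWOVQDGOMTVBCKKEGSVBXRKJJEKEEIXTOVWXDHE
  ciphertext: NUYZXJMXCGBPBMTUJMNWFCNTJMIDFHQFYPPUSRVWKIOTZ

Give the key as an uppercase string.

OLLMVYHB

  i= 0: N-Z = 14 → O
  i= 1: U-J = 11 → L
  i= 2: Y-N = 11 → L
  i= 3: Z-N = 12 → M
  i= 4: X-C = 21 → V
  i= 5: J-L = 24 → Y
  i= 6: M-F =  7 → H
  i= 7: X-W =  1 → B
  i= 8: C-O = 14 → O
  i= 9: G-V = 11 → L
  i=10: B-Q = 11 → L
  i=11: P-D = 12 → M
  i=12: B-G = 21 → V
  i=13: M-O = 24 → Y
  i=14: T-M =  7 → H
  i=15: U-T =  1 → B
  i=16: J-V = 14 → O
  i=17: M-B = 11 → L
  i=18: N-C = 11 → L
  i=19: W-K = 12 → M
  i=20: F-K = 21 → V
  i=21: C-E = 24 → Y
  i=22: N-G =  7 → H
  i=23: T-S =  1 → B
  i=24: J-V = 14 → O
  i=25: M-B = 11 → L
  i=26: I-X = 11 → L
  i=27: D-R = 12 → M
  i=28: F-K = 21 → V
  i=29: H-J = 24 → Y
  i=30: Q-J =  7 → H
  i=31: F-E =  1 → B
  i=32: Y-K = 14 → O
  i=33: P-E = 11 → L
  i=34: P-E = 11 → L
  i=35: U-I = 12 → M
  i=36: S-X = 21 → V
  i=37: R-T = 24 → Y
  i=38: V-O =  7 → H
  i=39: W-V =  1 → B
  i=40: K-W = 14 → O
  i=41: I-X = 11 → L
  i=42: O-D = 11 → L
  i=43: T-H = 12 → M
  i=44: Z-E = 21 → V
  shifts repeat with period 8: OLLMVYHB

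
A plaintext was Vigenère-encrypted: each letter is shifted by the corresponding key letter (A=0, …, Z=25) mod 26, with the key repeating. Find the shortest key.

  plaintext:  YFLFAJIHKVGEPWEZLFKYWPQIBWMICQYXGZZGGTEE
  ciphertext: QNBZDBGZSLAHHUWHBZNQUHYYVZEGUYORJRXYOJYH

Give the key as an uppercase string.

  i= 0: Q-Y = 18 → S
  i= 1: N-F =  8 → I
  i= 2: B-L = 16 → Q
  i= 3: Z-F = 20 → U
  i= 4: D-A =  3 → D
  i= 5: B-J = 18 → S
  i= 6: G-I = 24 → Y
  i= 7: Z-H = 18 → S
  i= 8: S-K =  8 → I
  i= 9: L-V = 16 → Q
  i=10: A-G = 20 → U
  i=11: H-E =  3 → D
  i=12: H-P = 18 → S
  i=13: U-W = 24 → Y
  i=14: W-E = 18 → S
  i=15: H-Z =  8 → I
  i=16: B-L = 16 → Q
  i=17: Z-F = 20 → U
  i=18: N-K =  3 → D
  i=19: Q-Y = 18 → S
  i=20: U-W = 24 → Y
  i=21: H-P = 18 → S
  i=22: Y-Q =  8 → I
  i=23: Y-I = 16 → Q
  i=24: V-B = 20 → U
  i=25: Z-W =  3 → D
  i=26: E-M = 18 → S
  i=27: G-I = 24 → Y
  i=28: U-C = 18 → S
  i=29: Y-Q =  8 → I
  i=30: O-Y = 16 → Q
  i=31: R-X = 20 → U
  i=32: J-G =  3 → D
  i=33: R-Z = 18 → S
  i=34: X-Z = 24 → Y
  i=35: Y-G = 18 → S
  i=36: O-G =  8 → I
  i=37: J-T = 16 → Q
  i=38: Y-E = 20 → U
  i=39: H-E =  3 → D
  shifts repeat with period 7: SIQUDSY

SIQUDSY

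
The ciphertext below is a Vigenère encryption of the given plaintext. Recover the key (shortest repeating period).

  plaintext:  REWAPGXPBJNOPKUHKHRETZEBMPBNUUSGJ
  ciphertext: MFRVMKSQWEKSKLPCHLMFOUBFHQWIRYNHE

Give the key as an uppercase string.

VBVVXE

  i= 0: M-R = 21 → V
  i= 1: F-E =  1 → B
  i= 2: R-W = 21 → V
  i= 3: V-A = 21 → V
  i= 4: M-P = 23 → X
  i= 5: K-G =  4 → E
  i= 6: S-X = 21 → V
  i= 7: Q-P =  1 → B
  i= 8: W-B = 21 → V
  i= 9: E-J = 21 → V
  i=10: K-N = 23 → X
  i=11: S-O =  4 → E
  i=12: K-P = 21 → V
  i=13: L-K =  1 → B
  i=14: P-U = 21 → V
  i=15: C-H = 21 → V
  i=16: H-K = 23 → X
  i=17: L-H =  4 → E
  i=18: M-R = 21 → V
  i=19: F-E =  1 → B
  i=20: O-T = 21 → V
  i=21: U-Z = 21 → V
  i=22: B-E = 23 → X
  i=23: F-B =  4 → E
  i=24: H-M = 21 → V
  i=25: Q-P =  1 → B
  i=26: W-B = 21 → V
  i=27: I-N = 21 → V
  i=28: R-U = 23 → X
  i=29: Y-U =  4 → E
  i=30: N-S = 21 → V
  i=31: H-G =  1 → B
  i=32: E-J = 21 → V
  shifts repeat with period 6: VBVVXE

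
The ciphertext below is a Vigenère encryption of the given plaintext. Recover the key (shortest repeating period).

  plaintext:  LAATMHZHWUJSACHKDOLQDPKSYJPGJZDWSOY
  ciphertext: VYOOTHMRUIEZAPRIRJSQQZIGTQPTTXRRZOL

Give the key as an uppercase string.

  i= 0: V-L = 10 → K
  i= 1: Y-A = 24 → Y
  i= 2: O-A = 14 → O
  i= 3: O-T = 21 → V
  i= 4: T-M =  7 → H
  i= 5: H-H =  0 → A
  i= 6: M-Z = 13 → N
  i= 7: R-H = 10 → K
  i= 8: U-W = 24 → Y
  i= 9: I-U = 14 → O
  i=10: E-J = 21 → V
  i=11: Z-S =  7 → H
  i=12: A-A =  0 → A
  i=13: P-C = 13 → N
  i=14: R-H = 10 → K
  i=15: I-K = 24 → Y
  i=16: R-D = 14 → O
  i=17: J-O = 21 → V
  i=18: S-L =  7 → H
  i=19: Q-Q =  0 → A
  i=20: Q-D = 13 → N
  i=21: Z-P = 10 → K
  i=22: I-K = 24 → Y
  i=23: G-S = 14 → O
  i=24: T-Y = 21 → V
  i=25: Q-J =  7 → H
  i=26: P-P =  0 → A
  i=27: T-G = 13 → N
  i=28: T-J = 10 → K
  i=29: X-Z = 24 → Y
  i=30: R-D = 14 → O
  i=31: R-W = 21 → V
  i=32: Z-S =  7 → H
  i=33: O-O =  0 → A
  i=34: L-Y = 13 → N
  shifts repeat with period 7: KYOVHAN

KYOVHAN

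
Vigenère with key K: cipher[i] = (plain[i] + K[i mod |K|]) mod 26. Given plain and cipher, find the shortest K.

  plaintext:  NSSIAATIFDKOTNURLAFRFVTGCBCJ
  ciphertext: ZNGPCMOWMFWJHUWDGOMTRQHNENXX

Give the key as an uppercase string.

  i= 0: Z-N = 12 → M
  i= 1: N-S = 21 → V
  i= 2: G-S = 14 → O
  i= 3: P-I =  7 → H
  i= 4: C-A =  2 → C
  i= 5: M-A = 12 → M
  i= 6: O-T = 21 → V
  i= 7: W-I = 14 → O
  i= 8: M-F =  7 → H
  i= 9: F-D =  2 → C
  i=10: W-K = 12 → M
  i=11: J-O = 21 → V
  i=12: H-T = 14 → O
  i=13: U-N =  7 → H
  i=14: W-U =  2 → C
  i=15: D-R = 12 → M
  i=16: G-L = 21 → V
  i=17: O-A = 14 → O
  i=18: M-F =  7 → H
  i=19: T-R =  2 → C
  i=20: R-F = 12 → M
  i=21: Q-V = 21 → V
  i=22: H-T = 14 → O
  i=23: N-G =  7 → H
  i=24: E-C =  2 → C
  i=25: N-B = 12 → M
  i=26: X-C = 21 → V
  i=27: X-J = 14 → O
  shifts repeat with period 5: MVOHC

MVOHC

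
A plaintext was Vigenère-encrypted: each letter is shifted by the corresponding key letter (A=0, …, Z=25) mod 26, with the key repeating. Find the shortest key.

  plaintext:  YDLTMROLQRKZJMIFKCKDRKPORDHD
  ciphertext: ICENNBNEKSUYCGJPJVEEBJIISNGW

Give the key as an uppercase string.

  i= 0: I-Y = 10 → K
  i= 1: C-D = 25 → Z
  i= 2: E-L = 19 → T
  i= 3: N-T = 20 → U
  i= 4: N-M =  1 → B
  i= 5: B-R = 10 → K
  i= 6: N-O = 25 → Z
  i= 7: E-L = 19 → T
  i= 8: K-Q = 20 → U
  i= 9: S-R =  1 → B
  i=10: U-K = 10 → K
  i=11: Y-Z = 25 → Z
  i=12: C-J = 19 → T
  i=13: G-M = 20 → U
  i=14: J-I =  1 → B
  i=15: P-F = 10 → K
  i=16: J-K = 25 → Z
  i=17: V-C = 19 → T
  i=18: E-K = 20 → U
  i=19: E-D =  1 → B
  i=20: B-R = 10 → K
  i=21: J-K = 25 → Z
  i=22: I-P = 19 → T
  i=23: I-O = 20 → U
  i=24: S-R =  1 → B
  i=25: N-D = 10 → K
  i=26: G-H = 25 → Z
  i=27: W-D = 19 → T
  shifts repeat with period 5: KZTUB

KZTUB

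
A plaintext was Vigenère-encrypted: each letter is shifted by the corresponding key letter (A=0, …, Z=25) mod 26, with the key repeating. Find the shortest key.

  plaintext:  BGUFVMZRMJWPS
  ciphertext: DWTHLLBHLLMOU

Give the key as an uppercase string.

CQZ

  i= 0: D-B =  2 → C
  i= 1: W-G = 16 → Q
  i= 2: T-U = 25 → Z
  i= 3: H-F =  2 → C
  i= 4: L-V = 16 → Q
  i= 5: L-M = 25 → Z
  i= 6: B-Z =  2 → C
  i= 7: H-R = 16 → Q
  i= 8: L-M = 25 → Z
  i= 9: L-J =  2 → C
  i=10: M-W = 16 → Q
  i=11: O-P = 25 → Z
  i=12: U-S =  2 → C
  shifts repeat with period 3: CQZ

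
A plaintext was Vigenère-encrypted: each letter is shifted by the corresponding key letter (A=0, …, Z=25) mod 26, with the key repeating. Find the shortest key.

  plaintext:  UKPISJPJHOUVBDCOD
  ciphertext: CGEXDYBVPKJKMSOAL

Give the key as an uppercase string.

  i= 0: C-U =  8 → I
  i= 1: G-K = 22 → W
  i= 2: E-P = 15 → P
  i= 3: X-I = 15 → P
  i= 4: D-S = 11 → L
  i= 5: Y-J = 15 → P
  i= 6: B-P = 12 → M
  i= 7: V-J = 12 → M
  i= 8: P-H =  8 → I
  i= 9: K-O = 22 → W
  i=10: J-U = 15 → P
  i=11: K-V = 15 → P
  i=12: M-B = 11 → L
  i=13: S-D = 15 → P
  i=14: O-C = 12 → M
  i=15: A-O = 12 → M
  i=16: L-D =  8 → I
  shifts repeat with period 8: IWPPLPMM

IWPPLPMM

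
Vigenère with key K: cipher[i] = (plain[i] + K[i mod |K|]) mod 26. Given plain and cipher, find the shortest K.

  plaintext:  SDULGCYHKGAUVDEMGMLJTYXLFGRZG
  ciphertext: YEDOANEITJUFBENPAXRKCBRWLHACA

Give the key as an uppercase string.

GBJDUL

  i= 0: Y-S =  6 → G
  i= 1: E-D =  1 → B
  i= 2: D-U =  9 → J
  i= 3: O-L =  3 → D
  i= 4: A-G = 20 → U
  i= 5: N-C = 11 → L
  i= 6: E-Y =  6 → G
  i= 7: I-H =  1 → B
  i= 8: T-K =  9 → J
  i= 9: J-G =  3 → D
  i=10: U-A = 20 → U
  i=11: F-U = 11 → L
  i=12: B-V =  6 → G
  i=13: E-D =  1 → B
  i=14: N-E =  9 → J
  i=15: P-M =  3 → D
  i=16: A-G = 20 → U
  i=17: X-M = 11 → L
  i=18: R-L =  6 → G
  i=19: K-J =  1 → B
  i=20: C-T =  9 → J
  i=21: B-Y =  3 → D
  i=22: R-X = 20 → U
  i=23: W-L = 11 → L
  i=24: L-F =  6 → G
  i=25: H-G =  1 → B
  i=26: A-R =  9 → J
  i=27: C-Z =  3 → D
  i=28: A-G = 20 → U
  shifts repeat with period 6: GBJDUL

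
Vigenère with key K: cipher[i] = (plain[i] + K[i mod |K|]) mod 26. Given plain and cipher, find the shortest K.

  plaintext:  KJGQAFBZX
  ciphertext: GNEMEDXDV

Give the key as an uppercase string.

  i= 0: G-K = 22 → W
  i= 1: N-J =  4 → E
  i= 2: E-G = 24 → Y
  i= 3: M-Q = 22 → W
  i= 4: E-A =  4 → E
  i= 5: D-F = 24 → Y
  i= 6: X-B = 22 → W
  i= 7: D-Z =  4 → E
  i= 8: V-X = 24 → Y
  shifts repeat with period 3: WEY

WEY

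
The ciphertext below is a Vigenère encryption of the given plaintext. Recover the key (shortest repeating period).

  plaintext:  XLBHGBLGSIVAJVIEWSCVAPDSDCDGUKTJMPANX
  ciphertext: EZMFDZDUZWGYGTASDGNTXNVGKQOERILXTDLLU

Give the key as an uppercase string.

HOLYXYSO

  i= 0: E-X =  7 → H
  i= 1: Z-L = 14 → O
  i= 2: M-B = 11 → L
  i= 3: F-H = 24 → Y
  i= 4: D-G = 23 → X
  i= 5: Z-B = 24 → Y
  i= 6: D-L = 18 → S
  i= 7: U-G = 14 → O
  i= 8: Z-S =  7 → H
  i= 9: W-I = 14 → O
  i=10: G-V = 11 → L
  i=11: Y-A = 24 → Y
  i=12: G-J = 23 → X
  i=13: T-V = 24 → Y
  i=14: A-I = 18 → S
  i=15: S-E = 14 → O
  i=16: D-W =  7 → H
  i=17: G-S = 14 → O
  i=18: N-C = 11 → L
  i=19: T-V = 24 → Y
  i=20: X-A = 23 → X
  i=21: N-P = 24 → Y
  i=22: V-D = 18 → S
  i=23: G-S = 14 → O
  i=24: K-D =  7 → H
  i=25: Q-C = 14 → O
  i=26: O-D = 11 → L
  i=27: E-G = 24 → Y
  i=28: R-U = 23 → X
  i=29: I-K = 24 → Y
  i=30: L-T = 18 → S
  i=31: X-J = 14 → O
  i=32: T-M =  7 → H
  i=33: D-P = 14 → O
  i=34: L-A = 11 → L
  i=35: L-N = 24 → Y
  i=36: U-X = 23 → X
  shifts repeat with period 8: HOLYXYSO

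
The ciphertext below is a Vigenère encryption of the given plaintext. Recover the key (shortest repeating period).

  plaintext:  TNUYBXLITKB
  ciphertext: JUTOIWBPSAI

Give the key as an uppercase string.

  i= 0: J-T = 16 → Q
  i= 1: U-N =  7 → H
  i= 2: T-U = 25 → Z
  i= 3: O-Y = 16 → Q
  i= 4: I-B =  7 → H
  i= 5: W-X = 25 → Z
  i= 6: B-L = 16 → Q
  i= 7: P-I =  7 → H
  i= 8: S-T = 25 → Z
  i= 9: A-K = 16 → Q
  i=10: I-B =  7 → H
  shifts repeat with period 3: QHZ

QHZ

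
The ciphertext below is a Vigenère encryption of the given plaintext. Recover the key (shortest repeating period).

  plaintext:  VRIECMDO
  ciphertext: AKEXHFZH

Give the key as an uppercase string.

FTWT

  i= 0: A-V =  5 → F
  i= 1: K-R = 19 → T
  i= 2: E-I = 22 → W
  i= 3: X-E = 19 → T
  i= 4: H-C =  5 → F
  i= 5: F-M = 19 → T
  i= 6: Z-D = 22 → W
  i= 7: H-O = 19 → T
  shifts repeat with period 4: FTWT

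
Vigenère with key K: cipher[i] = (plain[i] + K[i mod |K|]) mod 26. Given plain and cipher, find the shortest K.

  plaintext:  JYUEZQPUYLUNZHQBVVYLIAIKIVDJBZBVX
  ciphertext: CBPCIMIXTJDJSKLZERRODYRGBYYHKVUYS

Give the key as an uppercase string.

  i= 0: C-J = 19 → T
  i= 1: B-Y =  3 → D
  i= 2: P-U = 21 → V
  i= 3: C-E = 24 → Y
  i= 4: I-Z =  9 → J
  i= 5: M-Q = 22 → W
  i= 6: I-P = 19 → T
  i= 7: X-U =  3 → D
  i= 8: T-Y = 21 → V
  i= 9: J-L = 24 → Y
  i=10: D-U =  9 → J
  i=11: J-N = 22 → W
  i=12: S-Z = 19 → T
  i=13: K-H =  3 → D
  i=14: L-Q = 21 → V
  i=15: Z-B = 24 → Y
  i=16: E-V =  9 → J
  i=17: R-V = 22 → W
  i=18: R-Y = 19 → T
  i=19: O-L =  3 → D
  i=20: D-I = 21 → V
  i=21: Y-A = 24 → Y
  i=22: R-I =  9 → J
  i=23: G-K = 22 → W
  i=24: B-I = 19 → T
  i=25: Y-V =  3 → D
  i=26: Y-D = 21 → V
  i=27: H-J = 24 → Y
  i=28: K-B =  9 → J
  i=29: V-Z = 22 → W
  i=30: U-B = 19 → T
  i=31: Y-V =  3 → D
  i=32: S-X = 21 → V
  shifts repeat with period 6: TDVYJW

TDVYJW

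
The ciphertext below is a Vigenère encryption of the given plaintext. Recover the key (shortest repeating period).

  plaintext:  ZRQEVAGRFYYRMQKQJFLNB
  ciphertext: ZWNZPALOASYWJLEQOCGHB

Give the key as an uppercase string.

AFXVU

  i= 0: Z-Z =  0 → A
  i= 1: W-R =  5 → F
  i= 2: N-Q = 23 → X
  i= 3: Z-E = 21 → V
  i= 4: P-V = 20 → U
  i= 5: A-A =  0 → A
  i= 6: L-G =  5 → F
  i= 7: O-R = 23 → X
  i= 8: A-F = 21 → V
  i= 9: S-Y = 20 → U
  i=10: Y-Y =  0 → A
  i=11: W-R =  5 → F
  i=12: J-M = 23 → X
  i=13: L-Q = 21 → V
  i=14: E-K = 20 → U
  i=15: Q-Q =  0 → A
  i=16: O-J =  5 → F
  i=17: C-F = 23 → X
  i=18: G-L = 21 → V
  i=19: H-N = 20 → U
  i=20: B-B =  0 → A
  shifts repeat with period 5: AFXVU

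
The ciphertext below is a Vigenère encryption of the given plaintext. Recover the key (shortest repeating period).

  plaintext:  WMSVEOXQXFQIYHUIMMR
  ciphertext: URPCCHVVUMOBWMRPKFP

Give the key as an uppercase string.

YFXHYT

  i= 0: U-W = 24 → Y
  i= 1: R-M =  5 → F
  i= 2: P-S = 23 → X
  i= 3: C-V =  7 → H
  i= 4: C-E = 24 → Y
  i= 5: H-O = 19 → T
  i= 6: V-X = 24 → Y
  i= 7: V-Q =  5 → F
  i= 8: U-X = 23 → X
  i= 9: M-F =  7 → H
  i=10: O-Q = 24 → Y
  i=11: B-I = 19 → T
  i=12: W-Y = 24 → Y
  i=13: M-H =  5 → F
  i=14: R-U = 23 → X
  i=15: P-I =  7 → H
  i=16: K-M = 24 → Y
  i=17: F-M = 19 → T
  i=18: P-R = 24 → Y
  shifts repeat with period 6: YFXHYT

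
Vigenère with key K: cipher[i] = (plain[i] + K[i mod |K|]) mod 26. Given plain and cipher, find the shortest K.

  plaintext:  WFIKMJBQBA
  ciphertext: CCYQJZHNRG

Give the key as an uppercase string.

GXQ

  i= 0: C-W =  6 → G
  i= 1: C-F = 23 → X
  i= 2: Y-I = 16 → Q
  i= 3: Q-K =  6 → G
  i= 4: J-M = 23 → X
  i= 5: Z-J = 16 → Q
  i= 6: H-B =  6 → G
  i= 7: N-Q = 23 → X
  i= 8: R-B = 16 → Q
  i= 9: G-A =  6 → G
  shifts repeat with period 3: GXQ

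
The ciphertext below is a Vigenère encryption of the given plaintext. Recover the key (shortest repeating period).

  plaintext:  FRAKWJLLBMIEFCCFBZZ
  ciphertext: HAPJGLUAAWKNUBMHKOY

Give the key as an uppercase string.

  i= 0: H-F =  2 → C
  i= 1: A-R =  9 → J
  i= 2: P-A = 15 → P
  i= 3: J-K = 25 → Z
  i= 4: G-W = 10 → K
  i= 5: L-J =  2 → C
  i= 6: U-L =  9 → J
  i= 7: A-L = 15 → P
  i= 8: A-B = 25 → Z
  i= 9: W-M = 10 → K
  i=10: K-I =  2 → C
  i=11: N-E =  9 → J
  i=12: U-F = 15 → P
  i=13: B-C = 25 → Z
  i=14: M-C = 10 → K
  i=15: H-F =  2 → C
  i=16: K-B =  9 → J
  i=17: O-Z = 15 → P
  i=18: Y-Z = 25 → Z
  shifts repeat with period 5: CJPZK

CJPZK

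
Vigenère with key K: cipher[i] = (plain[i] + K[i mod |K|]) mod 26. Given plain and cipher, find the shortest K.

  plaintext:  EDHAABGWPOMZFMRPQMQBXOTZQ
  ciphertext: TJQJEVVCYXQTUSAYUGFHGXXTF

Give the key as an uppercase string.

  i= 0: T-E = 15 → P
  i= 1: J-D =  6 → G
  i= 2: Q-H =  9 → J
  i= 3: J-A =  9 → J
  i= 4: E-A =  4 → E
  i= 5: V-B = 20 → U
  i= 6: V-G = 15 → P
  i= 7: C-W =  6 → G
  i= 8: Y-P =  9 → J
  i= 9: X-O =  9 → J
  i=10: Q-M =  4 → E
  i=11: T-Z = 20 → U
  i=12: U-F = 15 → P
  i=13: S-M =  6 → G
  i=14: A-R =  9 → J
  i=15: Y-P =  9 → J
  i=16: U-Q =  4 → E
  i=17: G-M = 20 → U
  i=18: F-Q = 15 → P
  i=19: H-B =  6 → G
  i=20: G-X =  9 → J
  i=21: X-O =  9 → J
  i=22: X-T =  4 → E
  i=23: T-Z = 20 → U
  i=24: F-Q = 15 → P
  shifts repeat with period 6: PGJJEU

PGJJEU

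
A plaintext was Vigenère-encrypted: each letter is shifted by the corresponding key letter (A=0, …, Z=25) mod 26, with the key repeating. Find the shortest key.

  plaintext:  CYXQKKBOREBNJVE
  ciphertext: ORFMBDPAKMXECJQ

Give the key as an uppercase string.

  i= 0: O-C = 12 → M
  i= 1: R-Y = 19 → T
  i= 2: F-X =  8 → I
  i= 3: M-Q = 22 → W
  i= 4: B-K = 17 → R
  i= 5: D-K = 19 → T
  i= 6: P-B = 14 → O
  i= 7: A-O = 12 → M
  i= 8: K-R = 19 → T
  i= 9: M-E =  8 → I
  i=10: X-B = 22 → W
  i=11: E-N = 17 → R
  i=12: C-J = 19 → T
  i=13: J-V = 14 → O
  i=14: Q-E = 12 → M
  shifts repeat with period 7: MTIWRTO

MTIWRTO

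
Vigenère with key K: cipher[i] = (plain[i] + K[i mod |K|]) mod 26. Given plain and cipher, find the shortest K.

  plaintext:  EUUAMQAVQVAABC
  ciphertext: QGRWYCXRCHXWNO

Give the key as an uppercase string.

  i= 0: Q-E = 12 → M
  i= 1: G-U = 12 → M
  i= 2: R-U = 23 → X
  i= 3: W-A = 22 → W
  i= 4: Y-M = 12 → M
  i= 5: C-Q = 12 → M
  i= 6: X-A = 23 → X
  i= 7: R-V = 22 → W
  i= 8: C-Q = 12 → M
  i= 9: H-V = 12 → M
  i=10: X-A = 23 → X
  i=11: W-A = 22 → W
  i=12: N-B = 12 → M
  i=13: O-C = 12 → M
  shifts repeat with period 4: MMXW

MMXW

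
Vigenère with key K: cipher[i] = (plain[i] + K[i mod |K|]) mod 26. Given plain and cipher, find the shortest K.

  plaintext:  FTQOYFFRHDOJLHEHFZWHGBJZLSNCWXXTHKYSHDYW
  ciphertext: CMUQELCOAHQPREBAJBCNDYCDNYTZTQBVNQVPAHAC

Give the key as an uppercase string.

  i= 0: C-F = 23 → X
  i= 1: M-T = 19 → T
  i= 2: U-Q =  4 → E
  i= 3: Q-O =  2 → C
  i= 4: E-Y =  6 → G
  i= 5: L-F =  6 → G
  i= 6: C-F = 23 → X
  i= 7: O-R = 23 → X
  i= 8: A-H = 19 → T
  i= 9: H-D =  4 → E
  i=10: Q-O =  2 → C
  i=11: P-J =  6 → G
  i=12: R-L =  6 → G
  i=13: E-H = 23 → X
  i=14: B-E = 23 → X
  i=15: A-H = 19 → T
  i=16: J-F =  4 → E
  i=17: B-Z =  2 → C
  i=18: C-W =  6 → G
  i=19: N-H =  6 → G
  i=20: D-G = 23 → X
  i=21: Y-B = 23 → X
  i=22: C-J = 19 → T
  i=23: D-Z =  4 → E
  i=24: N-L =  2 → C
  i=25: Y-S =  6 → G
  i=26: T-N =  6 → G
  i=27: Z-C = 23 → X
  i=28: T-W = 23 → X
  i=29: Q-X = 19 → T
  i=30: B-X =  4 → E
  i=31: V-T =  2 → C
  i=32: N-H =  6 → G
  i=33: Q-K =  6 → G
  i=34: V-Y = 23 → X
  i=35: P-S = 23 → X
  i=36: A-H = 19 → T
  i=37: H-D =  4 → E
  i=38: A-Y =  2 → C
  i=39: C-W =  6 → G
  shifts repeat with period 7: XTECGGX

XTECGGX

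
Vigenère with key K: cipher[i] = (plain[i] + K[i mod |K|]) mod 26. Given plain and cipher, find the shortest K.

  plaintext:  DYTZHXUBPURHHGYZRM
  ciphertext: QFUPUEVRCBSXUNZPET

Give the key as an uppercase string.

NHBQ

  i= 0: Q-D = 13 → N
  i= 1: F-Y =  7 → H
  i= 2: U-T =  1 → B
  i= 3: P-Z = 16 → Q
  i= 4: U-H = 13 → N
  i= 5: E-X =  7 → H
  i= 6: V-U =  1 → B
  i= 7: R-B = 16 → Q
  i= 8: C-P = 13 → N
  i= 9: B-U =  7 → H
  i=10: S-R =  1 → B
  i=11: X-H = 16 → Q
  i=12: U-H = 13 → N
  i=13: N-G =  7 → H
  i=14: Z-Y =  1 → B
  i=15: P-Z = 16 → Q
  i=16: E-R = 13 → N
  i=17: T-M =  7 → H
  shifts repeat with period 4: NHBQ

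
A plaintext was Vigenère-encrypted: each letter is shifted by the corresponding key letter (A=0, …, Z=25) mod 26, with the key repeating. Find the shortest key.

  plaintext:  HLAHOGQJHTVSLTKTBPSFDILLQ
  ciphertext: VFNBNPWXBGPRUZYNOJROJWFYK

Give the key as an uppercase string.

  i= 0: V-H = 14 → O
  i= 1: F-L = 20 → U
  i= 2: N-A = 13 → N
  i= 3: B-H = 20 → U
  i= 4: N-O = 25 → Z
  i= 5: P-G =  9 → J
  i= 6: W-Q =  6 → G
  i= 7: X-J = 14 → O
  i= 8: B-H = 20 → U
  i= 9: G-T = 13 → N
  i=10: P-V = 20 → U
  i=11: R-S = 25 → Z
  i=12: U-L =  9 → J
  i=13: Z-T =  6 → G
  i=14: Y-K = 14 → O
  i=15: N-T = 20 → U
  i=16: O-B = 13 → N
  i=17: J-P = 20 → U
  i=18: R-S = 25 → Z
  i=19: O-F =  9 → J
  i=20: J-D =  6 → G
  i=21: W-I = 14 → O
  i=22: F-L = 20 → U
  i=23: Y-L = 13 → N
  i=24: K-Q = 20 → U
  shifts repeat with period 7: OUNUZJG

OUNUZJG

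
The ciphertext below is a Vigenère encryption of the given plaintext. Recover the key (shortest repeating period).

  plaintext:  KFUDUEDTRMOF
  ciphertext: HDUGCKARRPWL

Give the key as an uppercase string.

XYADIG

  i= 0: H-K = 23 → X
  i= 1: D-F = 24 → Y
  i= 2: U-U =  0 → A
  i= 3: G-D =  3 → D
  i= 4: C-U =  8 → I
  i= 5: K-E =  6 → G
  i= 6: A-D = 23 → X
  i= 7: R-T = 24 → Y
  i= 8: R-R =  0 → A
  i= 9: P-M =  3 → D
  i=10: W-O =  8 → I
  i=11: L-F =  6 → G
  shifts repeat with period 6: XYADIG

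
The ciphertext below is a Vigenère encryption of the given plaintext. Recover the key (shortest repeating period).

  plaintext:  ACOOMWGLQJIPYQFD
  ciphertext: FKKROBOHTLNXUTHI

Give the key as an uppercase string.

FIWDC

  i= 0: F-A =  5 → F
  i= 1: K-C =  8 → I
  i= 2: K-O = 22 → W
  i= 3: R-O =  3 → D
  i= 4: O-M =  2 → C
  i= 5: B-W =  5 → F
  i= 6: O-G =  8 → I
  i= 7: H-L = 22 → W
  i= 8: T-Q =  3 → D
  i= 9: L-J =  2 → C
  i=10: N-I =  5 → F
  i=11: X-P =  8 → I
  i=12: U-Y = 22 → W
  i=13: T-Q =  3 → D
  i=14: H-F =  2 → C
  i=15: I-D =  5 → F
  shifts repeat with period 5: FIWDC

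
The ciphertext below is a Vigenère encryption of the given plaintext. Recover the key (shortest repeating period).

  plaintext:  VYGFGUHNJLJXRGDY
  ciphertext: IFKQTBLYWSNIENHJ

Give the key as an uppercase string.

NHEL

  i= 0: I-V = 13 → N
  i= 1: F-Y =  7 → H
  i= 2: K-G =  4 → E
  i= 3: Q-F = 11 → L
  i= 4: T-G = 13 → N
  i= 5: B-U =  7 → H
  i= 6: L-H =  4 → E
  i= 7: Y-N = 11 → L
  i= 8: W-J = 13 → N
  i= 9: S-L =  7 → H
  i=10: N-J =  4 → E
  i=11: I-X = 11 → L
  i=12: E-R = 13 → N
  i=13: N-G =  7 → H
  i=14: H-D =  4 → E
  i=15: J-Y = 11 → L
  shifts repeat with period 4: NHEL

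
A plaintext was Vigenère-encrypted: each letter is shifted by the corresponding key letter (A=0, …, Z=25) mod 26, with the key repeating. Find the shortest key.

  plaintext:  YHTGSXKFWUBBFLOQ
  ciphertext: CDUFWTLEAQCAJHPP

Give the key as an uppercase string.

EWBZ

  i= 0: C-Y =  4 → E
  i= 1: D-H = 22 → W
  i= 2: U-T =  1 → B
  i= 3: F-G = 25 → Z
  i= 4: W-S =  4 → E
  i= 5: T-X = 22 → W
  i= 6: L-K =  1 → B
  i= 7: E-F = 25 → Z
  i= 8: A-W =  4 → E
  i= 9: Q-U = 22 → W
  i=10: C-B =  1 → B
  i=11: A-B = 25 → Z
  i=12: J-F =  4 → E
  i=13: H-L = 22 → W
  i=14: P-O =  1 → B
  i=15: P-Q = 25 → Z
  shifts repeat with period 4: EWBZ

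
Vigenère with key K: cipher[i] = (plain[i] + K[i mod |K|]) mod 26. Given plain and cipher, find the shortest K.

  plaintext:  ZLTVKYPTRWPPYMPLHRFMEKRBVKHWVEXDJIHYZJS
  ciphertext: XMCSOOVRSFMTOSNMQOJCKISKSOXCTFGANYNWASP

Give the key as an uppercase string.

YBJXEQG

  i= 0: X-Z = 24 → Y
  i= 1: M-L =  1 → B
  i= 2: C-T =  9 → J
  i= 3: S-V = 23 → X
  i= 4: O-K =  4 → E
  i= 5: O-Y = 16 → Q
  i= 6: V-P =  6 → G
  i= 7: R-T = 24 → Y
  i= 8: S-R =  1 → B
  i= 9: F-W =  9 → J
  i=10: M-P = 23 → X
  i=11: T-P =  4 → E
  i=12: O-Y = 16 → Q
  i=13: S-M =  6 → G
  i=14: N-P = 24 → Y
  i=15: M-L =  1 → B
  i=16: Q-H =  9 → J
  i=17: O-R = 23 → X
  i=18: J-F =  4 → E
  i=19: C-M = 16 → Q
  i=20: K-E =  6 → G
  i=21: I-K = 24 → Y
  i=22: S-R =  1 → B
  i=23: K-B =  9 → J
  i=24: S-V = 23 → X
  i=25: O-K =  4 → E
  i=26: X-H = 16 → Q
  i=27: C-W =  6 → G
  i=28: T-V = 24 → Y
  i=29: F-E =  1 → B
  i=30: G-X =  9 → J
  i=31: A-D = 23 → X
  i=32: N-J =  4 → E
  i=33: Y-I = 16 → Q
  i=34: N-H =  6 → G
  i=35: W-Y = 24 → Y
  i=36: A-Z =  1 → B
  i=37: S-J =  9 → J
  i=38: P-S = 23 → X
  shifts repeat with period 7: YBJXEQG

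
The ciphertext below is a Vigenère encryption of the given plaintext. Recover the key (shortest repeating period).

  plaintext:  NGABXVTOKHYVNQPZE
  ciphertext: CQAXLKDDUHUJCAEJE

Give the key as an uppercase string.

PKAWOPK

  i= 0: C-N = 15 → P
  i= 1: Q-G = 10 → K
  i= 2: A-A =  0 → A
  i= 3: X-B = 22 → W
  i= 4: L-X = 14 → O
  i= 5: K-V = 15 → P
  i= 6: D-T = 10 → K
  i= 7: D-O = 15 → P
  i= 8: U-K = 10 → K
  i= 9: H-H =  0 → A
  i=10: U-Y = 22 → W
  i=11: J-V = 14 → O
  i=12: C-N = 15 → P
  i=13: A-Q = 10 → K
  i=14: E-P = 15 → P
  i=15: J-Z = 10 → K
  i=16: E-E =  0 → A
  shifts repeat with period 7: PKAWOPK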